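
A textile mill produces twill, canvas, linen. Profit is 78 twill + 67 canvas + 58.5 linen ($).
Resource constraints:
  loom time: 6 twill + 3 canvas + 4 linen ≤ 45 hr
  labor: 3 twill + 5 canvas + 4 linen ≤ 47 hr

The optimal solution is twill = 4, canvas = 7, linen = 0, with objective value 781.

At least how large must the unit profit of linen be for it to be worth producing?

At the optimum: loom time uses 45 of 45 (binding); labor uses 47 of 47 (binding).
From A_Bᵀ y = c: 6·y_loom time + 3·y_labor = 78; 3·y_loom time + 5·y_labor = 67.
→ y_loom time = 9 and y_labor = 8.
linen enters the basis when its profit ≥ yᵀa₃ = 9·4 + 8·4 = 68.

68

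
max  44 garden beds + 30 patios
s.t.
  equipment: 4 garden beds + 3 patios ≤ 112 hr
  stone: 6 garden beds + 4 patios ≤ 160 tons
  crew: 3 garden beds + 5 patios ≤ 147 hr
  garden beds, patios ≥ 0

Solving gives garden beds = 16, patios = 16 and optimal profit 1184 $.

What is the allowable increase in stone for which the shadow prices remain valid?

Binding constraints: equipment, stone. The basis is B = [[4,3],[6,4]] with det -2.
Per unit increase in stone, x* moves by d = (1.5, -2).
The basis stays optimal until patios reaches 0; allowable increase = 8 tons.

8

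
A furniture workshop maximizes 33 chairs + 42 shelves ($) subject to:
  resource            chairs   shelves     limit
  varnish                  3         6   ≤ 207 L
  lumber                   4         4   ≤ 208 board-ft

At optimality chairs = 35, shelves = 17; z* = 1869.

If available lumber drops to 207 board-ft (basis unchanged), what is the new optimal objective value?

At the optimum: varnish uses 207 of 207 (binding); lumber uses 208 of 208 (binding).
Dual feasibility on the basic columns requires 3·y_varnish + 4·y_lumber = 33, 6·y_varnish + 4·y_lumber = 42.
This yields shadow prices y_varnish = 3, y_lumber = 6.
Δz = y_lumber·Δb = 6 × (-1) = -6, so new z* = 1869 − 6 = 1863.

1863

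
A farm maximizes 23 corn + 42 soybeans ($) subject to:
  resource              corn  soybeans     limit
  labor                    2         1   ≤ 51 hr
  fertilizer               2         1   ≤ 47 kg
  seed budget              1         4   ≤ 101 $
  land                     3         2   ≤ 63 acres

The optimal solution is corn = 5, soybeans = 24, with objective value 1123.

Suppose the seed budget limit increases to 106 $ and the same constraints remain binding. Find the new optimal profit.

1163

At the optimum: labor uses 34 of 51 (slack = 17); fertilizer uses 34 of 47 (slack = 13); seed budget uses 101 of 101 (binding); land uses 63 of 63 (binding).
Since labor, fertilizer are not tight, their duals are 0.
Dual feasibility on the basic columns requires 1·y_seed budget + 3·y_land = 23, 4·y_seed budget + 2·y_land = 42.
Solving: y_seed budget = 8, y_land = 5.
Δz = y_seed budget·Δb = 8 × (5) = 40, so new z* = 1123 + 40 = 1163.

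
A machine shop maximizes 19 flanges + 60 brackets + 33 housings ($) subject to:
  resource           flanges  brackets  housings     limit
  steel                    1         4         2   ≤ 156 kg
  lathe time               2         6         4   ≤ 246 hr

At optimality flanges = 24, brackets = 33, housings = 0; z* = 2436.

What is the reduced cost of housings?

Both steel and lathe time are binding at x*.
Dual feasibility on the basic columns requires 1·y_steel + 2·y_lathe time = 19, 4·y_steel + 6·y_lathe time = 60.
→ y_steel = 3 and y_lathe time = 8.
Reduced cost of housings: c₃ − yᵀa₃ = 33 − (3·2 + 8·4) = 33 − 38 = -5.

-5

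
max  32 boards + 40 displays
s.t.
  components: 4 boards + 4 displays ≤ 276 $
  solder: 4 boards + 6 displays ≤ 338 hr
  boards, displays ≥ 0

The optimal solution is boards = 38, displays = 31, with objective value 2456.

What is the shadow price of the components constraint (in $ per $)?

At the optimum: components uses 276 of 276 (binding); solder uses 338 of 338 (binding).
From A_Bᵀ y = c: 4·y_components + 4·y_solder = 32; 4·y_components + 6·y_solder = 40.
This yields shadow prices y_components = 4, y_solder = 4.
Shadow price of components = 4.

4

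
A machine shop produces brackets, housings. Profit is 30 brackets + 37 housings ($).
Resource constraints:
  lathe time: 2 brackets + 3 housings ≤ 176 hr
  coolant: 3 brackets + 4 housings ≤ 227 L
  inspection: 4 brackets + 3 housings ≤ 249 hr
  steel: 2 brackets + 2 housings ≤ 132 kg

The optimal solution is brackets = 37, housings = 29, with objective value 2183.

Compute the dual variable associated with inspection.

At the optimum: lathe time uses 161 of 176 (slack = 15); coolant uses 227 of 227 (binding); inspection uses 235 of 249 (slack = 14); steel uses 132 of 132 (binding).
By complementary slackness, y = 0 for the non-binding constraints.
The binding rows give the dual system: 3·y_coolant + 2·y_steel = 30 and 4·y_coolant + 2·y_steel = 37.
→ y_coolant = 7 and y_steel = 4.5.
Shadow price of inspection = 0.

0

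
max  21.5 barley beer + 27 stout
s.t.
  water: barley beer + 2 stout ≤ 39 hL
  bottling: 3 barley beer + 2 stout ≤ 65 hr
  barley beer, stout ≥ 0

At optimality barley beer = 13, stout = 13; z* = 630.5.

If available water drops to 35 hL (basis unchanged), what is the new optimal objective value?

Both water and bottling are binding at x*.
From A_Bᵀ y = c: 1·y_water + 3·y_bottling = 21.5; 2·y_water + 2·y_bottling = 27.
→ y_water = 9.5 and y_bottling = 4.
Δz = y_water·Δb = 9.5 × (-4) = -38, so new z* = 630.5 − 38 = 592.5.

592.5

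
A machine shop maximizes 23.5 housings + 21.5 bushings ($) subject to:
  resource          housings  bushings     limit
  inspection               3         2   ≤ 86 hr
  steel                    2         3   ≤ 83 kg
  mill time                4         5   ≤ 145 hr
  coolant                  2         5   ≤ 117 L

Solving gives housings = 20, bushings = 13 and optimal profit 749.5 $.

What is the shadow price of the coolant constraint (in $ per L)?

0

Check each constraint at x*: inspection 86/86 (tight); steel 79/83 (slack 4); mill time 145/145 (tight); coolant 105/117 (slack 12).
Since steel, coolant are not tight, their duals are 0.
Dual feasibility on the basic columns requires 3·y_inspection + 4·y_mill time = 23.5, 2·y_inspection + 5·y_mill time = 21.5.
Solving: y_inspection = 4.5, y_mill time = 2.5.
Shadow price of coolant = 0.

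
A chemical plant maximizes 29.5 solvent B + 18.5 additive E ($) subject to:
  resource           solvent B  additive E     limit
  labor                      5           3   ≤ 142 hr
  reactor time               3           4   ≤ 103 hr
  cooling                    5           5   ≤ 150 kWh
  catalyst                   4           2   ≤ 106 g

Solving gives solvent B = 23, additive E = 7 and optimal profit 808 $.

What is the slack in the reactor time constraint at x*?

reactor time used = 3·23 + 4·7 = 97; slack = 103 − 97 = 6.

6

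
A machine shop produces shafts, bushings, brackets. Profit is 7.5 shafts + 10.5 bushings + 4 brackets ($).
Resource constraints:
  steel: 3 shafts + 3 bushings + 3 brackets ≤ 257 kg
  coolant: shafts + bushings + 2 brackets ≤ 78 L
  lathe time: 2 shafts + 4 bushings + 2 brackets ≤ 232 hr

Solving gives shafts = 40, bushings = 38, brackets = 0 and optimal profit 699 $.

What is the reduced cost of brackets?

-8

At the optimum: steel uses 234 of 257 (slack = 23); coolant uses 78 of 78 (binding); lathe time uses 232 of 232 (binding).
Slack constraints have shadow price 0 (complementary slackness).
From A_Bᵀ y = c: 1·y_coolant + 2·y_lathe time = 7.5; 1·y_coolant + 4·y_lathe time = 10.5.
→ y_coolant = 4.5 and y_lathe time = 1.5.
Reduced cost of brackets: c₃ − yᵀa₃ = 4 − (4.5·2 + 1.5·2) = 4 − 12 = -8.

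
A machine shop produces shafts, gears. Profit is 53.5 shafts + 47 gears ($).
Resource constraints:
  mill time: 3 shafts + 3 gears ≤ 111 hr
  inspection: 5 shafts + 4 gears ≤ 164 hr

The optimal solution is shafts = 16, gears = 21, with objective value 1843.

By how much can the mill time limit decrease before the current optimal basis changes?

12.6

Binding constraints: mill time, inspection. The basis is B = [[3,3],[5,4]] with det -3.
Per unit decrease in mill time, x* moves by d = (1.3333, -1.6667).
The basis stays optimal until gears reaches 0; allowable decrease = 12.6 hr.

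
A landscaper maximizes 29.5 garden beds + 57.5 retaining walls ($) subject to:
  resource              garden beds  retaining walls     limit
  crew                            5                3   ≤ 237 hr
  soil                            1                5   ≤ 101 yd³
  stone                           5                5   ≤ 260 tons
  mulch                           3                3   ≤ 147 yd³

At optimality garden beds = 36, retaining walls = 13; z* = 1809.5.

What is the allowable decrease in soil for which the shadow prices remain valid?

Binding constraints: soil, mulch. The basis is B = [[1,5],[3,3]] with det -12.
Per unit decrease in soil, x* moves by d = (0.25, -0.25).
The basis stays optimal until crew becomes binding; allowable decrease = 36 yd³.

36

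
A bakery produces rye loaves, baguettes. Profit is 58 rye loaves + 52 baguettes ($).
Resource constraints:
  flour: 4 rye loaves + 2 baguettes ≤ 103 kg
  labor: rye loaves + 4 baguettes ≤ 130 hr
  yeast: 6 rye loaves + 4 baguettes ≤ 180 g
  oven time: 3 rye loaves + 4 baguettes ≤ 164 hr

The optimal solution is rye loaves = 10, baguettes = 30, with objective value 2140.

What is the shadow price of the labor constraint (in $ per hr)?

4

Binding: labor and yeast. Non-binding: flour (3 unused), oven time (14 unused).
Slack constraints have shadow price 0 (complementary slackness).
The binding rows give the dual system: 1·y_labor + 6·y_yeast = 58 and 4·y_labor + 4·y_yeast = 52.
→ y_labor = 4 and y_yeast = 9.
Shadow price of labor = 4.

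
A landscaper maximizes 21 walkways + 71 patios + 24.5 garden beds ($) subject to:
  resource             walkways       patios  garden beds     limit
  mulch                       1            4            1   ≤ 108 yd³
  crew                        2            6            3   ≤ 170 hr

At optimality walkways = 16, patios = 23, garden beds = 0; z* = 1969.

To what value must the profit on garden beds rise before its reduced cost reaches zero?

27.5

At the optimum: mulch uses 108 of 108 (binding); crew uses 170 of 170 (binding).
Dual feasibility on the basic columns requires 1·y_mulch + 2·y_crew = 21, 4·y_mulch + 6·y_crew = 71.
Solving: y_mulch = 8, y_crew = 6.5.
garden beds enters the basis when its profit ≥ yᵀa₃ = 8·1 + 6.5·3 = 27.5.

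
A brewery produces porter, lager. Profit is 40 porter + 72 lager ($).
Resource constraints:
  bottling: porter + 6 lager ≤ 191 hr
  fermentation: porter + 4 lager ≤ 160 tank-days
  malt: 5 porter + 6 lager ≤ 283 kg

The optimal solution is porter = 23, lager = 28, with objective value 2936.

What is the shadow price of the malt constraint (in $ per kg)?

7

At the optimum: bottling uses 191 of 191 (binding); fermentation uses 135 of 160 (slack = 25); malt uses 283 of 283 (binding).
Slack constraints have shadow price 0 (complementary slackness).
From A_Bᵀ y = c: 1·y_bottling + 5·y_malt = 40; 6·y_bottling + 6·y_malt = 72.
This yields shadow prices y_bottling = 5, y_malt = 7.
Shadow price of malt = 7.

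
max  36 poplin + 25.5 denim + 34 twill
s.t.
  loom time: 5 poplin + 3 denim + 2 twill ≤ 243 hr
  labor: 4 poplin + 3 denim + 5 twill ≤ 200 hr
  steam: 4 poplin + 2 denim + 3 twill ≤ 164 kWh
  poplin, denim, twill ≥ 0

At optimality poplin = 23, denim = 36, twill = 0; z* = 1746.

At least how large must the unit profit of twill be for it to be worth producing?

Binding: labor and steam. Non-binding: loom time (20 unused).
Since loom time is not tight, its dual is 0.
From A_Bᵀ y = c: 4·y_labor + 4·y_steam = 36; 3·y_labor + 2·y_steam = 25.5.
Solving: y_labor = 7.5, y_steam = 1.5.
twill enters the basis when its profit ≥ yᵀa₃ = 7.5·5 + 1.5·3 = 42.

42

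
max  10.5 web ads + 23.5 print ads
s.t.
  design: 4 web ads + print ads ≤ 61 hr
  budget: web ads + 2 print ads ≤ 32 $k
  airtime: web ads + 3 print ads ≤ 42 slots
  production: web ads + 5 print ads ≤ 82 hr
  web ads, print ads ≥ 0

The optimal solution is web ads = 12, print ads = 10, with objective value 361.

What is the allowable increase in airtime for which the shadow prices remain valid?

Binding constraints: budget, airtime. The basis is B = [[1,2],[1,3]] with det 1.
Per unit increase in airtime, x* moves by d = (-2, 1).
The basis stays optimal until web ads reaches 0; allowable increase = 6 slots.

6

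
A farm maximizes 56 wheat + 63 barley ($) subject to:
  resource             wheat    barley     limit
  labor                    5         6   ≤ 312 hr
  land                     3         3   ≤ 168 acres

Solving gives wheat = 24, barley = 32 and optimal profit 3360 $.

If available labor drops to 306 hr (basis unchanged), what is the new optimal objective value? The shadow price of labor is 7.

3318

Δb = -6, so new z* = 3360 + (7)·(-6) = 3360 − 42 = 3318.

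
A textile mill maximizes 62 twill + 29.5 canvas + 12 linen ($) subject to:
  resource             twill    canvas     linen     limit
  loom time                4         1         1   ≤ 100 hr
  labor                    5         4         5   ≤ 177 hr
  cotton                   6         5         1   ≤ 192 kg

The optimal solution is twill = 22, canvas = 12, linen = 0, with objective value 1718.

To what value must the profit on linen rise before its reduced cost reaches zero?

At the optimum: loom time uses 100 of 100 (binding); labor uses 158 of 177 (slack = 19); cotton uses 192 of 192 (binding).
Slack constraints have shadow price 0 (complementary slackness).
Dual feasibility on the basic columns requires 4·y_loom time + 6·y_cotton = 62, 1·y_loom time + 5·y_cotton = 29.5.
Solving: y_loom time = 9.5, y_cotton = 4.
linen enters the basis when its profit ≥ yᵀa₃ = 9.5·1 + 4·1 = 13.5.

13.5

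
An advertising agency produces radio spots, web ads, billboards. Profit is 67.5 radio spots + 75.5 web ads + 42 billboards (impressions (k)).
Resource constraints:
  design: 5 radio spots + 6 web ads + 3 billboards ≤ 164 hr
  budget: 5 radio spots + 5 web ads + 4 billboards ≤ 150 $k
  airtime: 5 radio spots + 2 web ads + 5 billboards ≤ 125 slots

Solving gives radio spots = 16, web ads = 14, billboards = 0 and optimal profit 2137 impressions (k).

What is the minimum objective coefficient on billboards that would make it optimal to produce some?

At the optimum: design uses 164 of 164 (binding); budget uses 150 of 150 (binding); airtime uses 108 of 125 (slack = 17).
Slack constraints have shadow price 0 (complementary slackness).
Dual feasibility on the basic columns requires 5·y_design + 5·y_budget = 67.5, 6·y_design + 5·y_budget = 75.5.
→ y_design = 8 and y_budget = 5.5.
billboards enters the basis when its profit ≥ yᵀa₃ = 8·3 + 5.5·4 = 46.

46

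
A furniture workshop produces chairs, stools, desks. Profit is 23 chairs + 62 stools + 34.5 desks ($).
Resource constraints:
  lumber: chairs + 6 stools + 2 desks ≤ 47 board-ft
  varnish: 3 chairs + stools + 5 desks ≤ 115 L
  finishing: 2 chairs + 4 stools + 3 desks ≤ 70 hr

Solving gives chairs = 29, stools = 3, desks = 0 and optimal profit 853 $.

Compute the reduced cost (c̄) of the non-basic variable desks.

-2

At the optimum: lumber uses 47 of 47 (binding); varnish uses 90 of 115 (slack = 25); finishing uses 70 of 70 (binding).
Since varnish is not tight, its dual is 0.
The binding rows give the dual system: 1·y_lumber + 2·y_finishing = 23 and 6·y_lumber + 4·y_finishing = 62.
→ y_lumber = 4 and y_finishing = 9.5.
Reduced cost of desks: c₃ − yᵀa₃ = 34.5 − (4·2 + 9.5·3) = 34.5 − 36.5 = -2.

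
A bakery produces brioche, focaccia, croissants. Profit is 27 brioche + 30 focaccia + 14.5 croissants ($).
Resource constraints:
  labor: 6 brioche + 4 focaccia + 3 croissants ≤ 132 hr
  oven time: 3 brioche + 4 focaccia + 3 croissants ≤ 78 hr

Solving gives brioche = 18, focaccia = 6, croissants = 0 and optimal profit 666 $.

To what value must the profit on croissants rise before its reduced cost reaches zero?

22.5

At the optimum: labor uses 132 of 132 (binding); oven time uses 78 of 78 (binding).
Dual feasibility on the basic columns requires 6·y_labor + 3·y_oven time = 27, 4·y_labor + 4·y_oven time = 30.
Solving: y_labor = 1.5, y_oven time = 6.
croissants enters the basis when its profit ≥ yᵀa₃ = 1.5·3 + 6·3 = 22.5.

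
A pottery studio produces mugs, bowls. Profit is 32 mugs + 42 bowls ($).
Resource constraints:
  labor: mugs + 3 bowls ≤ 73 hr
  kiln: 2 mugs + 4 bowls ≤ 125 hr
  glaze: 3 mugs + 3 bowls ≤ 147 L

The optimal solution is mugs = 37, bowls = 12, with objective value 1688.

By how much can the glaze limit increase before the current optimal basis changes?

Binding constraints: labor, glaze. The basis is B = [[1,3],[3,3]] with det -6.
Per unit increase in glaze, x* moves by d = (0.5, -0.1667).
The basis stays optimal until kiln becomes binding; allowable increase = 9 L.

9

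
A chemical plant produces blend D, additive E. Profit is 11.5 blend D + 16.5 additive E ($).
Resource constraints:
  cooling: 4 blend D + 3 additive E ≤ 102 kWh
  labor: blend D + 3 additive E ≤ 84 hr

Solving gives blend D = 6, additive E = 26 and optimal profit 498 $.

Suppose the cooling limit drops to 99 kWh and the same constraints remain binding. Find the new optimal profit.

492

Check each constraint at x*: cooling 102/102 (tight); labor 84/84 (tight).
The binding rows give the dual system: 4·y_cooling + 1·y_labor = 11.5 and 3·y_cooling + 3·y_labor = 16.5.
→ y_cooling = 2 and y_labor = 3.5.
Δz = y_cooling·Δb = 2 × (-3) = -6, so new z* = 498 − 6 = 492.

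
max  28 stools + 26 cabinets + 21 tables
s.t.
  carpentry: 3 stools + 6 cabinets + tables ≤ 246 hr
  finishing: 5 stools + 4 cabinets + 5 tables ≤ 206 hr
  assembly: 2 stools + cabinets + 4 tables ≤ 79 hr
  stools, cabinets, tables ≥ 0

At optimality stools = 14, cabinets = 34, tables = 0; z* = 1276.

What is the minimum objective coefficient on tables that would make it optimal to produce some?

Check each constraint at x*: carpentry 246/246 (tight); finishing 206/206 (tight); assembly 62/79 (slack 17).
By complementary slackness, y = 0 for the non-binding constraint.
From A_Bᵀ y = c: 3·y_carpentry + 5·y_finishing = 28; 6·y_carpentry + 4·y_finishing = 26.
Solving: y_carpentry = 1, y_finishing = 5.
tables enters the basis when its profit ≥ yᵀa₃ = 1·1 + 5·5 = 26.

26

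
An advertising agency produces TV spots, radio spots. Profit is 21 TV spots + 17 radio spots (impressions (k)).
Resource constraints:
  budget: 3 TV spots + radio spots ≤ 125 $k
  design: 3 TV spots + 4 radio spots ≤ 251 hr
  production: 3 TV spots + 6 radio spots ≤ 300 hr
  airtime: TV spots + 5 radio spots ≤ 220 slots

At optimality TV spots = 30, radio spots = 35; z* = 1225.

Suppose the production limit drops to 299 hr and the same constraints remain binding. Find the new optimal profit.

At the optimum: budget uses 125 of 125 (binding); design uses 230 of 251 (slack = 21); production uses 300 of 300 (binding); airtime uses 205 of 220 (slack = 15).
Since design, airtime are not tight, their duals are 0.
The binding rows give the dual system: 3·y_budget + 3·y_production = 21 and 1·y_budget + 6·y_production = 17.
Solving: y_budget = 5, y_production = 2.
Δz = y_production·Δb = 2 × (-1) = -2, so new z* = 1225 − 2 = 1223.

1223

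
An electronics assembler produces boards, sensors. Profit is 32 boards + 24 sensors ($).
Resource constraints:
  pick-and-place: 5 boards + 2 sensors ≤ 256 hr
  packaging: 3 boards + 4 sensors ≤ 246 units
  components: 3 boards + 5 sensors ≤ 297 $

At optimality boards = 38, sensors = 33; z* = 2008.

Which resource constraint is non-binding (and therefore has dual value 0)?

pick-and-place: 256/256 (binding)
packaging: 246/246 (binding)
components: 279/297 (slack 18)
By complementary slackness, a constraint with positive slack has shadow price 0 → components.

components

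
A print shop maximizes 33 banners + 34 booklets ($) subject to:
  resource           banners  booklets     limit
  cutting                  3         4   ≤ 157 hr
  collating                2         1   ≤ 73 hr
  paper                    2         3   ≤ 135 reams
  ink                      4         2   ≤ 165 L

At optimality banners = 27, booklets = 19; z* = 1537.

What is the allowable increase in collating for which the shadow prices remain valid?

Binding constraints: cutting, collating. The basis is B = [[3,4],[2,1]] with det -5.
Per unit increase in collating, x* moves by d = (0.8, -0.6).
The basis stays optimal until ink becomes binding; allowable increase = 9.5 hr.

9.5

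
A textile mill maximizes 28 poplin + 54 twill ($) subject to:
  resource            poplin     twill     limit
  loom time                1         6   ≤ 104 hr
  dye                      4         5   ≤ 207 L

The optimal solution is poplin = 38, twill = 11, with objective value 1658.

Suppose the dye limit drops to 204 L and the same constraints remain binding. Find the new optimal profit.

1640

At the optimum: loom time uses 104 of 104 (binding); dye uses 207 of 207 (binding).
Dual feasibility on the basic columns requires 1·y_loom time + 4·y_dye = 28, 6·y_loom time + 5·y_dye = 54.
This yields shadow prices y_loom time = 4, y_dye = 6.
Δz = y_dye·Δb = 6 × (-3) = -18, so new z* = 1658 − 18 = 1640.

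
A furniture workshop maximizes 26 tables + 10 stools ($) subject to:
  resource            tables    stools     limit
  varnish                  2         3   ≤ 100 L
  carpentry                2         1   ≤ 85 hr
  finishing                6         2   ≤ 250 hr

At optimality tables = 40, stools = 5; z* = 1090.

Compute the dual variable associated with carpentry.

4

At the optimum: varnish uses 95 of 100 (slack = 5); carpentry uses 85 of 85 (binding); finishing uses 250 of 250 (binding).
Slack constraints have shadow price 0 (complementary slackness).
Dual feasibility on the basic columns requires 2·y_carpentry + 6·y_finishing = 26, 1·y_carpentry + 2·y_finishing = 10.
Solving: y_carpentry = 4, y_finishing = 3.
Shadow price of carpentry = 4.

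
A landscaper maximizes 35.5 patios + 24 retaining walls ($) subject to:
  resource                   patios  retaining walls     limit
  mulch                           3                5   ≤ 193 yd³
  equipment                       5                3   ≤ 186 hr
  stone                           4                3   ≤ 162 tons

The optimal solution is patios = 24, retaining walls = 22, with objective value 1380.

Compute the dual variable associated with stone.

At the optimum: mulch uses 182 of 193 (slack = 11); equipment uses 186 of 186 (binding); stone uses 162 of 162 (binding).
By complementary slackness, y = 0 for the non-binding constraint.
From A_Bᵀ y = c: 5·y_equipment + 4·y_stone = 35.5; 3·y_equipment + 3·y_stone = 24.
Solving: y_equipment = 3.5, y_stone = 4.5.
Shadow price of stone = 4.5.

4.5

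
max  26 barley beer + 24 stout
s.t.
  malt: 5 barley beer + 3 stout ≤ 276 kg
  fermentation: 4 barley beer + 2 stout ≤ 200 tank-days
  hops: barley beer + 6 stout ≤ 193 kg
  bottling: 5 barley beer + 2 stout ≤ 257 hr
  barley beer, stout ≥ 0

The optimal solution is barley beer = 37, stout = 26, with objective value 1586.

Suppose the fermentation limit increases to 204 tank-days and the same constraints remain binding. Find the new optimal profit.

Check each constraint at x*: malt 263/276 (slack 13); fermentation 200/200 (tight); hops 193/193 (tight); bottling 237/257 (slack 20).
Slack constraints have shadow price 0 (complementary slackness).
From A_Bᵀ y = c: 4·y_fermentation + 1·y_hops = 26; 2·y_fermentation + 6·y_hops = 24.
This yields shadow prices y_fermentation = 6, y_hops = 2.
Δz = y_fermentation·Δb = 6 × (4) = 24, so new z* = 1586 + 24 = 1610.

1610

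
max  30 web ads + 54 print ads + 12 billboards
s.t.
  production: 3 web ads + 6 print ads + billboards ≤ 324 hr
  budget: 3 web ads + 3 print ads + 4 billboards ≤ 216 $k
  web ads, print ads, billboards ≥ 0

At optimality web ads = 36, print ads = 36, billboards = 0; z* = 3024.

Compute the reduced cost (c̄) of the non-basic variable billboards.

Check each constraint at x*: production 324/324 (tight); budget 216/216 (tight).
The binding rows give the dual system: 3·y_production + 3·y_budget = 30 and 6·y_production + 3·y_budget = 54.
This yields shadow prices y_production = 8, y_budget = 2.
Reduced cost of billboards: c₃ − yᵀa₃ = 12 − (8·1 + 2·4) = 12 − 16 = -4.

-4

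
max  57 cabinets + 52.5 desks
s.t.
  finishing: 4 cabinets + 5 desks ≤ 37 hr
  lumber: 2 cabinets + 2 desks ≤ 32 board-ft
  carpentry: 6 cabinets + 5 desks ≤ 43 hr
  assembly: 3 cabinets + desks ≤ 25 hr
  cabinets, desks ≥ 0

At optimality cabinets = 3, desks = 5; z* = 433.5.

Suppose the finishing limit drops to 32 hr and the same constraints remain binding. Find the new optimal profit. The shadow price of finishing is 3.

418.5

Δb = -5, so new z* = 433.5 + (3)·(-5) = 433.5 − 15 = 418.5.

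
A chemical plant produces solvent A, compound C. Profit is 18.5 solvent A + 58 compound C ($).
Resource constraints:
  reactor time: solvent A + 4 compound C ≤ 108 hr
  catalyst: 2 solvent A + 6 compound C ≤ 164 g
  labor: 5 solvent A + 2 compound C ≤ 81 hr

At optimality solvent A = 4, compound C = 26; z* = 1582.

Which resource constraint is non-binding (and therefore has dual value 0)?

reactor time: 108/108 (binding)
catalyst: 164/164 (binding)
labor: 72/81 (slack 9)
By complementary slackness, a constraint with positive slack has shadow price 0 → labor.

labor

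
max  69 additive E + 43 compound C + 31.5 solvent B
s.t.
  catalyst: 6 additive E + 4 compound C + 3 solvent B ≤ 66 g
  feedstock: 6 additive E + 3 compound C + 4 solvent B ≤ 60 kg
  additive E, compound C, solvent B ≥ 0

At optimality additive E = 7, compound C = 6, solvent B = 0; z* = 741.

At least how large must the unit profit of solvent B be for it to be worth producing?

37.5

At the optimum: catalyst uses 66 of 66 (binding); feedstock uses 60 of 60 (binding).
From A_Bᵀ y = c: 6·y_catalyst + 6·y_feedstock = 69; 4·y_catalyst + 3·y_feedstock = 43.
Solving: y_catalyst = 8.5, y_feedstock = 3.
solvent B enters the basis when its profit ≥ yᵀa₃ = 8.5·3 + 3·4 = 37.5.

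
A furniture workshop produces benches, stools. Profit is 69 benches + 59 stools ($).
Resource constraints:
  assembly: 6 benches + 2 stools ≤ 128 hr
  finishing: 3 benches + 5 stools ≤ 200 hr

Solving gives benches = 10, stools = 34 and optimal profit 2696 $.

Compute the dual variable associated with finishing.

9

At the optimum: assembly uses 128 of 128 (binding); finishing uses 200 of 200 (binding).
From A_Bᵀ y = c: 6·y_assembly + 3·y_finishing = 69; 2·y_assembly + 5·y_finishing = 59.
Solving: y_assembly = 7, y_finishing = 9.
Shadow price of finishing = 9.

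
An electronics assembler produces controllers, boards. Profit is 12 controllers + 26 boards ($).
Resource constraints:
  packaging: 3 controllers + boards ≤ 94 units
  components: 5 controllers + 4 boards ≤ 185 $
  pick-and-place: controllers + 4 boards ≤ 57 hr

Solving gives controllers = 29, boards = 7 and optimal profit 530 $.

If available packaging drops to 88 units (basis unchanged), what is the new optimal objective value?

At the optimum: packaging uses 94 of 94 (binding); components uses 173 of 185 (slack = 12); pick-and-place uses 57 of 57 (binding).
Slack constraints have shadow price 0 (complementary slackness).
The binding rows give the dual system: 3·y_packaging + 1·y_pick-and-place = 12 and 1·y_packaging + 4·y_pick-and-place = 26.
Solving: y_packaging = 2, y_pick-and-place = 6.
Δz = y_packaging·Δb = 2 × (-6) = -12, so new z* = 530 − 12 = 518.

518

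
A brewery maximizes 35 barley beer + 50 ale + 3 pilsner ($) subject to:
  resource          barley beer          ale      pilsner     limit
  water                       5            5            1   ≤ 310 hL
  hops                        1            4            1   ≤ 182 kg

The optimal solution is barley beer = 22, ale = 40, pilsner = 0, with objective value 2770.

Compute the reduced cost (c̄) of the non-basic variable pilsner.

-8

Check each constraint at x*: water 310/310 (tight); hops 182/182 (tight).
From A_Bᵀ y = c: 5·y_water + 1·y_hops = 35; 5·y_water + 4·y_hops = 50.
Solving: y_water = 6, y_hops = 5.
Reduced cost of pilsner: c₃ − yᵀa₃ = 3 − (6·1 + 5·1) = 3 − 11 = -8.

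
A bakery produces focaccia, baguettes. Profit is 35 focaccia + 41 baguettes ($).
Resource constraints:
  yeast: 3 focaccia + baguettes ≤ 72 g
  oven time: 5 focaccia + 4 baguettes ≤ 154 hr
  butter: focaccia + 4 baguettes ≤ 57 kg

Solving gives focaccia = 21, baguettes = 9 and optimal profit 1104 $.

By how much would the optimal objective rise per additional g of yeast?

9

Binding: yeast and butter. Non-binding: oven time (13 unused).
Slack constraints have shadow price 0 (complementary slackness).
The binding rows give the dual system: 3·y_yeast + 1·y_butter = 35 and 1·y_yeast + 4·y_butter = 41.
→ y_yeast = 9 and y_butter = 8.
Shadow price of yeast = 9.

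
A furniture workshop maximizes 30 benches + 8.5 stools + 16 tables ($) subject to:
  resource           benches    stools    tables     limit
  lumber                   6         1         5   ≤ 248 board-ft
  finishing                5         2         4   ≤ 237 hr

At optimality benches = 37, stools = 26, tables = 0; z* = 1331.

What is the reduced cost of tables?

Both lumber and finishing are binding at x*.
From A_Bᵀ y = c: 6·y_lumber + 5·y_finishing = 30; 1·y_lumber + 2·y_finishing = 8.5.
→ y_lumber = 2.5 and y_finishing = 3.
Reduced cost of tables: c₃ − yᵀa₃ = 16 − (2.5·5 + 3·4) = 16 − 24.5 = -8.5.

-8.5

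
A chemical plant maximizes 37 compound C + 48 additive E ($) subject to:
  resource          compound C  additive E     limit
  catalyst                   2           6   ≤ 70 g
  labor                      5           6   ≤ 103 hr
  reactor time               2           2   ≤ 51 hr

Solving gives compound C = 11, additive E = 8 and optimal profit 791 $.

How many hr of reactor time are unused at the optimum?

13

reactor time used = 2·11 + 2·8 = 38; slack = 51 − 38 = 13.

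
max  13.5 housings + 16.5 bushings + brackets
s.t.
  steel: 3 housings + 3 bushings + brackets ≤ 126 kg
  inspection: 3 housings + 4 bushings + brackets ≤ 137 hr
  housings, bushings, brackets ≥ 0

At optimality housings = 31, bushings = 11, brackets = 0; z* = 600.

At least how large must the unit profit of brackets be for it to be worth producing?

Check each constraint at x*: steel 126/126 (tight); inspection 137/137 (tight).
The binding rows give the dual system: 3·y_steel + 3·y_inspection = 13.5 and 3·y_steel + 4·y_inspection = 16.5.
Solving: y_steel = 1.5, y_inspection = 3.
brackets enters the basis when its profit ≥ yᵀa₃ = 1.5·1 + 3·1 = 4.5.

4.5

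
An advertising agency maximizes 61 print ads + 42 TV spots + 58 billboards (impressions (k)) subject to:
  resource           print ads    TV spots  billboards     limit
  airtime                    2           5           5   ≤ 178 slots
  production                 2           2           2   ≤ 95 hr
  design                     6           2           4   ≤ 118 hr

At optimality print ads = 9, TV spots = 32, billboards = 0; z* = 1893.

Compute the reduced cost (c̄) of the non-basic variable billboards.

-1

Check each constraint at x*: airtime 178/178 (tight); production 82/95 (slack 13); design 118/118 (tight).
Slack constraints have shadow price 0 (complementary slackness).
From A_Bᵀ y = c: 2·y_airtime + 6·y_design = 61; 5·y_airtime + 2·y_design = 42.
→ y_airtime = 5 and y_design = 8.5.
Reduced cost of billboards: c₃ − yᵀa₃ = 58 − (5·5 + 8.5·4) = 58 − 59 = -1.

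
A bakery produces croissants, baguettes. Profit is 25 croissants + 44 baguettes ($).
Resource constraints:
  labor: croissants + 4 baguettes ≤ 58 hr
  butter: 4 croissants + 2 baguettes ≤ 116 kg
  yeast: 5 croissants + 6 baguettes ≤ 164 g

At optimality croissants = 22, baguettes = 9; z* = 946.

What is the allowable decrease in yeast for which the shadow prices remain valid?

77

Binding constraints: labor, yeast. The basis is B = [[1,4],[5,6]] with det -14.
Per unit decrease in yeast, x* moves by d = (-0.2857, 0.0714).
The basis stays optimal until croissants reaches 0; allowable decrease = 77 g.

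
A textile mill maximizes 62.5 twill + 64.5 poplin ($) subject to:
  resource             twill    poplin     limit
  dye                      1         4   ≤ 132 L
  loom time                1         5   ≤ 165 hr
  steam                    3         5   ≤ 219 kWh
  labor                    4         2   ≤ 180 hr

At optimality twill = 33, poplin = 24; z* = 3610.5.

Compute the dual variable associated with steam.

9.5

Check each constraint at x*: dye 129/132 (slack 3); loom time 153/165 (slack 12); steam 219/219 (tight); labor 180/180 (tight).
Slack constraints have shadow price 0 (complementary slackness).
The binding rows give the dual system: 3·y_steam + 4·y_labor = 62.5 and 5·y_steam + 2·y_labor = 64.5.
Solving: y_steam = 9.5, y_labor = 8.5.
Shadow price of steam = 9.5.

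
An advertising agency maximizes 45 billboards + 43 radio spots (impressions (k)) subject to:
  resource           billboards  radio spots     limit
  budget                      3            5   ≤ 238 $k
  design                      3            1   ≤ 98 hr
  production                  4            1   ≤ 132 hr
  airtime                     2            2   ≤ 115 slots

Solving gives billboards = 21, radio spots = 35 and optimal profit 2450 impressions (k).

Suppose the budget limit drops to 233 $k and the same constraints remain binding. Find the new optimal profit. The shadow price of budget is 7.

Δb = -5, so new z* = 2450 + (7)·(-5) = 2450 − 35 = 2415.

2415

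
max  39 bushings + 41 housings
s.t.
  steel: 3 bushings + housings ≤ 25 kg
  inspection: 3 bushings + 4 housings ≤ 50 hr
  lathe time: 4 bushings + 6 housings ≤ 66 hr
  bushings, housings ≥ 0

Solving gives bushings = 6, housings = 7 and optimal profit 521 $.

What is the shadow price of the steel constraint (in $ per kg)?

Check each constraint at x*: steel 25/25 (tight); inspection 46/50 (slack 4); lathe time 66/66 (tight).
Slack constraints have shadow price 0 (complementary slackness).
The binding rows give the dual system: 3·y_steel + 4·y_lathe time = 39 and 1·y_steel + 6·y_lathe time = 41.
→ y_steel = 5 and y_lathe time = 6.
Shadow price of steel = 5.

5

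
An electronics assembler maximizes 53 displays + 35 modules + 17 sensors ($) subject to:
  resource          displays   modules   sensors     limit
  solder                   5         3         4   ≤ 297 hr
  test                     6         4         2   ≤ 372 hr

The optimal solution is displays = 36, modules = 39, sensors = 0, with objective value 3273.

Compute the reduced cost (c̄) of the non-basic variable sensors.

-3

Check each constraint at x*: solder 297/297 (tight); test 372/372 (tight).
Dual feasibility on the basic columns requires 5·y_solder + 6·y_test = 53, 3·y_solder + 4·y_test = 35.
Solving: y_solder = 1, y_test = 8.
Reduced cost of sensors: c₃ − yᵀa₃ = 17 − (1·4 + 8·2) = 17 − 20 = -3.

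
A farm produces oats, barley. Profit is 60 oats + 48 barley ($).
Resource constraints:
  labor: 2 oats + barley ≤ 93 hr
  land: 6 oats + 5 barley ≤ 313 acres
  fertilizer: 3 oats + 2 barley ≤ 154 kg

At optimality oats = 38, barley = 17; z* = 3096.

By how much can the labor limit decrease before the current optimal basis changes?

Binding constraints: labor, land. The basis is B = [[2,1],[6,5]] with det 4.
Per unit decrease in labor, x* moves by d = (-1.25, 1.5).
The basis stays optimal until oats reaches 0; allowable decrease = 30.4 hr.

30.4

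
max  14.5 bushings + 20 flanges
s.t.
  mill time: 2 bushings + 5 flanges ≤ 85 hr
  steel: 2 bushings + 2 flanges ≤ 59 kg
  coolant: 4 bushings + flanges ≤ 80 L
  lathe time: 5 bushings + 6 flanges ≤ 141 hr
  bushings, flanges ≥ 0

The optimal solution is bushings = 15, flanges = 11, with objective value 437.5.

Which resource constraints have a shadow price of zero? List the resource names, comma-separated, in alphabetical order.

coolant, steel

mill time: 85/85 (binding)
steel: 52/59 (slack 7)
coolant: 71/80 (slack 9)
lathe time: 141/141 (binding)
By complementary slackness, a constraint with positive slack has shadow price 0 → coolant, steel.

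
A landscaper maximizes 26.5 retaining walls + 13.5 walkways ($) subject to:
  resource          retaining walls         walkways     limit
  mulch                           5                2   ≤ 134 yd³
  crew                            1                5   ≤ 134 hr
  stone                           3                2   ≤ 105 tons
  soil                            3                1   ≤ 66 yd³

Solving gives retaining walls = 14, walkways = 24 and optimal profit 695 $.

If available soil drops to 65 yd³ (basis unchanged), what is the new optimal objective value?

686.5

Binding: crew and soil. Non-binding: mulch (16 unused), stone (15 unused).
Since mulch, stone are not tight, their duals are 0.
Dual feasibility on the basic columns requires 1·y_crew + 3·y_soil = 26.5, 5·y_crew + 1·y_soil = 13.5.
Solving: y_crew = 1, y_soil = 8.5.
Δz = y_soil·Δb = 8.5 × (-1) = -8.5, so new z* = 695 − 8.5 = 686.5.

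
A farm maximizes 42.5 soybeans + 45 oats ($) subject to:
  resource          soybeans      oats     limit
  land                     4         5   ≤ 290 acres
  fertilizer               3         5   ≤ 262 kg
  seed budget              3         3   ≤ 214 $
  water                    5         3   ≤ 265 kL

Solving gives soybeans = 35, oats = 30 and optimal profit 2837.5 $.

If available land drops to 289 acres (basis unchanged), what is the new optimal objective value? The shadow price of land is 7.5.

Δb = -1, so new z* = 2837.5 + (7.5)·(-1) = 2837.5 − 7.5 = 2830.

2830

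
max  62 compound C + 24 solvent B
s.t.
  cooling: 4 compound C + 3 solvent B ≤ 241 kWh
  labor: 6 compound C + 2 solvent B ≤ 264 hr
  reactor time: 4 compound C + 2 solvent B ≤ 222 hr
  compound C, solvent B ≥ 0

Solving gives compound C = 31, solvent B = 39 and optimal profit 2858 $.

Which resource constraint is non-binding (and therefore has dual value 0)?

reactor time

cooling: 241/241 (binding)
labor: 264/264 (binding)
reactor time: 202/222 (slack 20)
By complementary slackness, a constraint with positive slack has shadow price 0 → reactor time.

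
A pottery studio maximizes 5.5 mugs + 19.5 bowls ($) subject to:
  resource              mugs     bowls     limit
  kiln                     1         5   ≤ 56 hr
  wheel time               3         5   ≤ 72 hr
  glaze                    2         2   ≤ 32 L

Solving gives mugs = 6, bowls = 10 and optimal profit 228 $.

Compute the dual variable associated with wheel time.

0

At the optimum: kiln uses 56 of 56 (binding); wheel time uses 68 of 72 (slack = 4); glaze uses 32 of 32 (binding).
Since wheel time is not tight, its dual is 0.
From A_Bᵀ y = c: 1·y_kiln + 2·y_glaze = 5.5; 5·y_kiln + 2·y_glaze = 19.5.
Solving: y_kiln = 3.5, y_glaze = 1.
Shadow price of wheel time = 0.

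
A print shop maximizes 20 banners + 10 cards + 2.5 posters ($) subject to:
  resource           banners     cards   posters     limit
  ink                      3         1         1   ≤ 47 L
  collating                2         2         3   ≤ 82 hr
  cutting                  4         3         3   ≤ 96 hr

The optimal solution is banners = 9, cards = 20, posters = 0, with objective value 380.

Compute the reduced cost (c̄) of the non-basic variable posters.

-7.5

Check each constraint at x*: ink 47/47 (tight); collating 58/82 (slack 24); cutting 96/96 (tight).
By complementary slackness, y = 0 for the non-binding constraint.
Dual feasibility on the basic columns requires 3·y_ink + 4·y_cutting = 20, 1·y_ink + 3·y_cutting = 10.
→ y_ink = 4 and y_cutting = 2.
Reduced cost of posters: c₃ − yᵀa₃ = 2.5 − (4·1 + 2·3) = 2.5 − 10 = -7.5.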